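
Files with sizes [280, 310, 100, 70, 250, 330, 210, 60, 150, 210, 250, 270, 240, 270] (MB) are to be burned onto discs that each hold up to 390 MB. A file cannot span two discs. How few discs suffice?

Total = 330 + 310 + 280 + 270 + 270 + 250 + 250 + 240 + 210 + 210 + 150 + 100 + 70 + 60 = 3000 MB.
Lower bound: ⌈3000/390⌉ = 8 discs.
Also, 10 files each exceed 195 MB, and no two of those can share a disc, so at least 10 discs are needed.
A packing using 10 discs:
  disc 1: 330 + 60 = 390
  disc 2: 310 + 70 = 380
  disc 3: 280 + 100 = 380
  disc 4: 270 = 270
  disc 5: 270 = 270
  disc 6: 250 = 250
  disc 7: 250 = 250
  disc 8: 240 + 150 = 390
  disc 9: 210 = 210
  disc 10: 210 = 210
This matches the lower bound, so 10 is optimal.

10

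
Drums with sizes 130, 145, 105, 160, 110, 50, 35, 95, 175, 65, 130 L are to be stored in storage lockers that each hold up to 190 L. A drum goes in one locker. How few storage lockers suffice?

8

Total = 175 + 160 + 145 + 130 + 130 + 110 + 105 + 95 + 65 + 50 + 35 = 1200 L.
Lower bound: ⌈1200/190⌉ = 7 storage lockers.
A packing using 8 storage lockers:
  locker 1: 175 = 175
  locker 2: 160 = 160
  locker 3: 145 + 35 = 180
  locker 4: 130 + 50 = 180
  locker 5: 130 = 130
  locker 6: 110 + 65 = 175
  locker 7: 105 = 105
  locker 8: 95 = 95
No arrangement into 7 storage lockers stays within capacity, so 8 is optimal.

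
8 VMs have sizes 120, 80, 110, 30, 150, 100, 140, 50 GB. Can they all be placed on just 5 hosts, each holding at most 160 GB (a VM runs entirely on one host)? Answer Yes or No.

No

Total = 780 GB; ⌈780/160⌉ = 5.
The bound of 5 does not rule out 5, but exhaustive search shows no assignment into 5 hosts of capacity 160 GB exists — the minimum is 6.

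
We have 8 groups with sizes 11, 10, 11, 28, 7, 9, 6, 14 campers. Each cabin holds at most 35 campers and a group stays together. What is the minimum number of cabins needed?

Total = 28 + 14 + 11 + 11 + 10 + 9 + 7 + 6 = 96 campers.
Lower bound: ⌈96/35⌉ = 3 cabins.
A packing using 3 cabins:
  cabin 1: 28 + 7 = 35
  cabin 2: 14 + 11 + 10 = 35
  cabin 3: 11 + 9 + 6 = 26
This matches the lower bound, so 3 is optimal.

3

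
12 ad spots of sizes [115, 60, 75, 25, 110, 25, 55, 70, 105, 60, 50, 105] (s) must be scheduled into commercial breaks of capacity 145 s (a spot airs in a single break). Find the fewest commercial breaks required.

Total = 115 + 110 + 105 + 105 + 75 + 70 + 60 + 60 + 55 + 50 + 25 + 25 = 855 s.
Lower bound: ⌈855/145⌉ = 6 commercial breaks.
A packing using 7 commercial breaks:
  break 1: 115 + 25 = 140
  break 2: 110 + 25 = 135
  break 3: 105 = 105
  break 4: 105 = 105
  break 5: 75 + 70 = 145
  break 6: 60 + 60 = 120
  break 7: 55 + 50 = 105
No arrangement into 6 commercial breaks stays within capacity, so 7 is optimal.

7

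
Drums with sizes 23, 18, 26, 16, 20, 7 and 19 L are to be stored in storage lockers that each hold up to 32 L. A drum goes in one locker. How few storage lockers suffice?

6

Total = 26 + 23 + 20 + 19 + 18 + 16 + 7 = 129 L.
Lower bound: ⌈129/32⌉ = 5 storage lockers.
A packing using 6 storage lockers:
  locker 1: 26 = 26
  locker 2: 23 + 7 = 30
  locker 3: 20 = 20
  locker 4: 19 = 19
  locker 5: 18 = 18
  locker 6: 16 = 16
No arrangement into 5 storage lockers stays within capacity, so 6 is optimal.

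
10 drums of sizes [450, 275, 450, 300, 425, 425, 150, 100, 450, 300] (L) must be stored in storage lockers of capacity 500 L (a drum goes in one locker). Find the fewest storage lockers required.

8

Total = 450 + 450 + 450 + 425 + 425 + 300 + 300 + 275 + 150 + 100 = 3325 L.
Lower bound: ⌈3325/500⌉ = 7 storage lockers.
Also, 8 drums each exceed 250 L, and no two of those can share a locker, so at least 8 storage lockers are needed.
A packing using 8 storage lockers:
  locker 1: 450 = 450
  locker 2: 450 = 450
  locker 3: 450 = 450
  locker 4: 425 = 425
  locker 5: 425 = 425
  locker 6: 300 + 150 = 450
  locker 7: 300 + 100 = 400
  locker 8: 275 = 275
This matches the lower bound, so 8 is optimal.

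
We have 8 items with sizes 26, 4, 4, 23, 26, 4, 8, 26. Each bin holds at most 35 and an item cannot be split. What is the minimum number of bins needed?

Total = 26 + 26 + 26 + 23 + 8 + 4 + 4 + 4 = 121.
Lower bound: ⌈121/35⌉ = 4 bins.
A packing using 4 bins:
  bin 1: 26 + 8 = 34
  bin 2: 26 + 4 + 4 = 34
  bin 3: 26 + 4 = 30
  bin 4: 23 = 23
This matches the lower bound, so 4 is optimal.

4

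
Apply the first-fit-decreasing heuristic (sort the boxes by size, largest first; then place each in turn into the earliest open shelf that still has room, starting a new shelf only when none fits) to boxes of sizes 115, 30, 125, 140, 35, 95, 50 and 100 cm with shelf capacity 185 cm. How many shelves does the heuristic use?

Sorted descending: 140, 125, 115, 100, 95, 50, 35, 30.
  140 → shelf 1 (new)  [load 140/185]
  125 → shelf 2 (new)  [load 125/185]
  115 → shelf 3 (new)  [load 115/185]
  100 → shelf 4 (new)  [load 100/185]
  95 → shelf 5 (new)  [load 95/185]
  50 → shelf 2  [load 175/185]
  35 → shelf 1  [load 175/185]
  30 → shelf 3  [load 145/185]
5 shelves opened.

5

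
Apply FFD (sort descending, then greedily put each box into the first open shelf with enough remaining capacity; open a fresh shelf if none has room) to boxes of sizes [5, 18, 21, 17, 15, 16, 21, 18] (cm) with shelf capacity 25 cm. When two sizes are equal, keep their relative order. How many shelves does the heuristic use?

7

Sorted descending: 21, 21, 18, 18, 17, 16, 15, 5.
  21 → shelf 1 (new)  [load 21/25]
  21 → shelf 2 (new)  [load 21/25]
  18 → shelf 3 (new)  [load 18/25]
  18 → shelf 4 (new)  [load 18/25]
  17 → shelf 5 (new)  [load 17/25]
  16 → shelf 6 (new)  [load 16/25]
  15 → shelf 7 (new)  [load 15/25]
  5 → shelf 3  [load 23/25]
7 shelves opened.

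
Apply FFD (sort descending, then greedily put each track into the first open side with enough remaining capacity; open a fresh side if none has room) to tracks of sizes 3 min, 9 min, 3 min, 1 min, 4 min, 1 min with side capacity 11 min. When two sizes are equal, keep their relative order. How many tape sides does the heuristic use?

Sorted descending: 9, 4, 3, 3, 1, 1.
  9 → side 1 (new)  [load 9/11]
  4 → side 2 (new)  [load 4/11]
  3 → side 2  [load 7/11]
  3 → side 2  [load 10/11]
  1 → side 1  [load 10/11]
  1 → side 1  [load 11/11]
2 tape sides opened.

2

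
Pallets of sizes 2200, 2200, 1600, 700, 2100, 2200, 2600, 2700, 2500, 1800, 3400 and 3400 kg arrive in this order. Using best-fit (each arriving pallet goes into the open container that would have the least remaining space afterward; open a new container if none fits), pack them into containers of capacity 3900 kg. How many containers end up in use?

9

  2200 → container 1 (new)  [load 2200/3900]
  2200 → container 2 (new)  [load 2200/3900]
  1600 → container 1  [load 3800/3900]
  700 → container 2  [load 2900/3900]
  2100 → container 3 (new)  [load 2100/3900]
  2200 → container 4 (new)  [load 2200/3900]
  2600 → container 5 (new)  [load 2600/3900]
  2700 → container 6 (new)  [load 2700/3900]
  2500 → container 7 (new)  [load 2500/3900]
  1800 → container 3  [load 3900/3900]
  3400 → container 8 (new)  [load 3400/3900]
  3400 → container 9 (new)  [load 3400/3900]
9 containers opened.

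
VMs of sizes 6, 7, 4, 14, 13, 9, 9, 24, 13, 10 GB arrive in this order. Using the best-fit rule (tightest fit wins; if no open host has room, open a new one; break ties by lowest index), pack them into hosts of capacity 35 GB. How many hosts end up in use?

4

  6 → host 1 (new)  [load 6/35]
  7 → host 1  [load 13/35]
  4 → host 1  [load 17/35]
  14 → host 1  [load 31/35]
  13 → host 2 (new)  [load 13/35]
  9 → host 2  [load 22/35]
  9 → host 2  [load 31/35]
  24 → host 3 (new)  [load 24/35]
  13 → host 4 (new)  [load 13/35]
  10 → host 3  [load 34/35]
4 hosts opened.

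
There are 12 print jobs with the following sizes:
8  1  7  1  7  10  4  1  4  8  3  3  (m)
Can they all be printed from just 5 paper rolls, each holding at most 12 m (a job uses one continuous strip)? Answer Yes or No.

Yes

A valid assignment using 5 paper rolls:
  roll 1: 10 + 1 + 1 = 12
  roll 2: 8 + 4 = 12
  roll 3: 8 + 4 = 12
  roll 4: 7 + 3 + 1 = 11
  roll 5: 7 + 3 = 10
Every load is within 12 m, so 5 paper rolls suffice.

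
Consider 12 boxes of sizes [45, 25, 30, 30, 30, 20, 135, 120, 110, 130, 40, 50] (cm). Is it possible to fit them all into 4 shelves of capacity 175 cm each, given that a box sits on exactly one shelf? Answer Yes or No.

No

Total = 765 cm; ⌈765/175⌉ = 5.
At least 5 shelves are required, but only 4 are allowed.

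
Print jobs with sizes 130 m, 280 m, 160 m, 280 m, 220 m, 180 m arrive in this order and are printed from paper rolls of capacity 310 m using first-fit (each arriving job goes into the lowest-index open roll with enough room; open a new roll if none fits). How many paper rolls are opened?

5

  130 → roll 1 (new)  [load 130/310]
  280 → roll 2 (new)  [load 280/310]
  160 → roll 1  [load 290/310]
  280 → roll 3 (new)  [load 280/310]
  220 → roll 4 (new)  [load 220/310]
  180 → roll 5 (new)  [load 180/310]
5 paper rolls opened.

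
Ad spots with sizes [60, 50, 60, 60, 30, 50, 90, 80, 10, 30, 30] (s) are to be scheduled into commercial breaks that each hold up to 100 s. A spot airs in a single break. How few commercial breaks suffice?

6

Total = 90 + 80 + 60 + 60 + 60 + 50 + 50 + 30 + 30 + 30 + 10 = 550 s.
Lower bound: ⌈550/100⌉ = 6 commercial breaks.
A packing using 6 commercial breaks:
  break 1: 90 + 10 = 100
  break 2: 80 = 80
  break 3: 60 + 30 = 90
  break 4: 60 + 30 = 90
  break 5: 60 + 30 = 90
  break 6: 50 + 50 = 100
This matches the lower bound, so 6 is optimal.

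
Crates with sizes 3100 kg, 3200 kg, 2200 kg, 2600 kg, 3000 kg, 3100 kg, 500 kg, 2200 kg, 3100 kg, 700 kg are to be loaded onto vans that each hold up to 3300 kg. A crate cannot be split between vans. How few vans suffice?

8

Total = 3200 + 3100 + 3100 + 3100 + 3000 + 2600 + 2200 + 2200 + 700 + 500 = 23700 kg.
Lower bound: ⌈23700/3300⌉ = 8 vans.
A packing using 8 vans:
  van 1: 3200 = 3200
  van 2: 3100 = 3100
  van 3: 3100 = 3100
  van 4: 3100 = 3100
  van 5: 3000 = 3000
  van 6: 2600 + 700 = 3300
  van 7: 2200 + 500 = 2700
  van 8: 2200 = 2200
This matches the lower bound, so 8 is optimal.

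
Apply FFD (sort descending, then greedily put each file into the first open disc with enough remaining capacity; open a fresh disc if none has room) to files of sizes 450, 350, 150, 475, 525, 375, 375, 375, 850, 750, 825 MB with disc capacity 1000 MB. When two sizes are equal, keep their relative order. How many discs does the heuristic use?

Sorted descending: 850, 825, 750, 525, 475, 450, 375, 375, 375, 350, 150.
  850 → disc 1 (new)  [load 850/1000]
  825 → disc 2 (new)  [load 825/1000]
  750 → disc 3 (new)  [load 750/1000]
  525 → disc 4 (new)  [load 525/1000]
  475 → disc 4  [load 1000/1000]
  450 → disc 5 (new)  [load 450/1000]
  375 → disc 5  [load 825/1000]
  375 → disc 6 (new)  [load 375/1000]
  375 → disc 6  [load 750/1000]
  350 → disc 7 (new)  [load 350/1000]
  150 → disc 1  [load 1000/1000]
7 discs opened.

7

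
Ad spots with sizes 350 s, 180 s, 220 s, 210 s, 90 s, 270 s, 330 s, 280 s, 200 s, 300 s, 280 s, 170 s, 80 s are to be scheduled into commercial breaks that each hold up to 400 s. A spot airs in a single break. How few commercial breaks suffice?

Total = 350 + 330 + 300 + 280 + 280 + 270 + 220 + 210 + 200 + 180 + 170 + 90 + 80 = 2960 s.
Lower bound: ⌈2960/400⌉ = 8 commercial breaks.
A packing using 9 commercial breaks:
  break 1: 350 = 350
  break 2: 330 = 330
  break 3: 300 + 90 = 390
  break 4: 280 + 80 = 360
  break 5: 280 = 280
  break 6: 270 = 270
  break 7: 220 + 180 = 400
  break 8: 210 + 170 = 380
  break 9: 200 = 200
No arrangement into 8 commercial breaks stays within capacity, so 9 is optimal.

9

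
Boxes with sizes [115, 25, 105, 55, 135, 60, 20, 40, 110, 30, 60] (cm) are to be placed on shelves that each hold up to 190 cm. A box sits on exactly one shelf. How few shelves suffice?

4

Total = 135 + 115 + 110 + 105 + 60 + 60 + 55 + 40 + 30 + 25 + 20 = 755 cm.
Lower bound: ⌈755/190⌉ = 4 shelves.
A packing using 4 shelves:
  shelf 1: 135 + 55 = 190
  shelf 2: 115 + 40 + 30 = 185
  shelf 3: 110 + 60 + 20 = 190
  shelf 4: 105 + 60 + 25 = 190
This matches the lower bound, so 4 is optimal.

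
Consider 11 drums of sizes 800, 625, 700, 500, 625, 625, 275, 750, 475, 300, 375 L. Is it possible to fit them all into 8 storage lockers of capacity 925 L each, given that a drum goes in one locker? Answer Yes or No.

A valid assignment using 8 storage lockers:
  locker 1: 800 = 800
  locker 2: 750 = 750
  locker 3: 700 = 700
  locker 4: 625 + 300 = 925
  locker 5: 625 + 275 = 900
  locker 6: 625 = 625
  locker 7: 500 + 375 = 875
  locker 8: 475 = 475
Every load is within 925 L, so 8 storage lockers suffice.

Yes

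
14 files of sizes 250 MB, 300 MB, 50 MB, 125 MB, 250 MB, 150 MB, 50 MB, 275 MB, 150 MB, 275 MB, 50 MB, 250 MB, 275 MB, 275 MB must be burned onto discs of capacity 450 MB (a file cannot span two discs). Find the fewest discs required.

8

Total = 300 + 275 + 275 + 275 + 275 + 250 + 250 + 250 + 150 + 150 + 125 + 50 + 50 + 50 = 2725 MB.
Lower bound: ⌈2725/450⌉ = 7 discs.
Also, 8 files each exceed 225 MB, and no two of those can share a disc, so at least 8 discs are needed.
A packing using 8 discs:
  disc 1: 300 + 150 = 450
  disc 2: 275 + 150 = 425
  disc 3: 275 + 125 + 50 = 450
  disc 4: 275 + 50 + 50 = 375
  disc 5: 275 = 275
  disc 6: 250 = 250
  disc 7: 250 = 250
  disc 8: 250 = 250
This matches the lower bound, so 8 is optimal.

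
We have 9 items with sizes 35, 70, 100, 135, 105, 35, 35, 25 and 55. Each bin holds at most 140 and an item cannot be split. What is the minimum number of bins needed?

5

Total = 135 + 105 + 100 + 70 + 55 + 35 + 35 + 35 + 25 = 595.
Lower bound: ⌈595/140⌉ = 5 bins.
A packing using 5 bins:
  bin 1: 135 = 135
  bin 2: 105 + 35 = 140
  bin 3: 100 + 35 = 135
  bin 4: 70 + 55 = 125
  bin 5: 35 + 25 = 60
This matches the lower bound, so 5 is optimal.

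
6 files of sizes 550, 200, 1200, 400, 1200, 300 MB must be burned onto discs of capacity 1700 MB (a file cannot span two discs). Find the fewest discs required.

Total = 1200 + 1200 + 550 + 400 + 300 + 200 = 3850 MB.
Lower bound: ⌈3850/1700⌉ = 3 discs.
A packing using 3 discs:
  disc 1: 1200 + 400 = 1600
  disc 2: 1200 + 300 + 200 = 1700
  disc 3: 550 = 550
This matches the lower bound, so 3 is optimal.

3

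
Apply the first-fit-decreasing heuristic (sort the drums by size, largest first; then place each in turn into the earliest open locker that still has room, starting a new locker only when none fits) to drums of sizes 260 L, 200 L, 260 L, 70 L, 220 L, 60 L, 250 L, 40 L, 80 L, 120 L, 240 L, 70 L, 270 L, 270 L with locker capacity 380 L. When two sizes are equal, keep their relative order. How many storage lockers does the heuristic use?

Sorted descending: 270, 270, 260, 260, 250, 240, 220, 200, 120, 80, 70, 70, 60, 40.
  270 → locker 1 (new)  [load 270/380]
  270 → locker 2 (new)  [load 270/380]
  260 → locker 3 (new)  [load 260/380]
  260 → locker 4 (new)  [load 260/380]
  250 → locker 5 (new)  [load 250/380]
  240 → locker 6 (new)  [load 240/380]
  220 → locker 7 (new)  [load 220/380]
  200 → locker 8 (new)  [load 200/380]
  120 → locker 3  [load 380/380]
  80 → locker 1  [load 350/380]
  70 → locker 2  [load 340/380]
  70 → locker 4  [load 330/380]
  60 → locker 5  [load 310/380]
  40 → locker 2  [load 380/380]
8 storage lockers opened.

8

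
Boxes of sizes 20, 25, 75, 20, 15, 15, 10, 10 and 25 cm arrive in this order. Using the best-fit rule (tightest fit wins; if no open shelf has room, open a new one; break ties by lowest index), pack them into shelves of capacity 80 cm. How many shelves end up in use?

  20 → shelf 1 (new)  [load 20/80]
  25 → shelf 1  [load 45/80]
  75 → shelf 2 (new)  [load 75/80]
  20 → shelf 1  [load 65/80]
  15 → shelf 1  [load 80/80]
  15 → shelf 3 (new)  [load 15/80]
  10 → shelf 3  [load 25/80]
  10 → shelf 3  [load 35/80]
  25 → shelf 3  [load 60/80]
3 shelves opened.

3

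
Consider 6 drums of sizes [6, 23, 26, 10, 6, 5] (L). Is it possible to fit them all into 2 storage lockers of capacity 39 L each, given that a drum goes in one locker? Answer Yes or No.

A valid assignment using 2 storage lockers:
  locker 1: 26 + 6 + 6 = 38
  locker 2: 23 + 10 + 5 = 38
Every load is within 39 L, so 2 storage lockers suffice.

Yes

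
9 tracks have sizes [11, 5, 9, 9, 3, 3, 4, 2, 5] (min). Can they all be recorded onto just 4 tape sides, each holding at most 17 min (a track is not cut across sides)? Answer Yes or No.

A valid assignment using 3 tape sides:
  side 1: 11 + 4 + 2 = 17
  side 2: 9 + 5 + 3 = 17
  side 3: 9 + 5 + 3 = 17
That uses only 3 ≤ 4, so 4 tape sides are enough.

Yes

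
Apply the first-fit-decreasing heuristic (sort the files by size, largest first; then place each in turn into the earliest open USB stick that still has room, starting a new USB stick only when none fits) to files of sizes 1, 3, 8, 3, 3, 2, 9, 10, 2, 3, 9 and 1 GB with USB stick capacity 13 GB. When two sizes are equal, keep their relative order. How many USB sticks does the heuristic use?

Sorted descending: 10, 9, 9, 8, 3, 3, 3, 3, 2, 2, 1, 1.
  10 → USB stick 1 (new)  [load 10/13]
  9 → USB stick 2 (new)  [load 9/13]
  9 → USB stick 3 (new)  [load 9/13]
  8 → USB stick 4 (new)  [load 8/13]
  3 → USB stick 1  [load 13/13]
  3 → USB stick 2  [load 12/13]
  3 → USB stick 3  [load 12/13]
  3 → USB stick 4  [load 11/13]
  2 → USB stick 4  [load 13/13]
  2 → USB stick 5 (new)  [load 2/13]
  1 → USB stick 2  [load 13/13]
  1 → USB stick 3  [load 13/13]
5 USB sticks opened.

5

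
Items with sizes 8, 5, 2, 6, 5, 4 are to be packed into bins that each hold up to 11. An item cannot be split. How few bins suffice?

3

Total = 8 + 6 + 5 + 5 + 4 + 2 = 30.
Lower bound: ⌈30/11⌉ = 3 bins.
A packing using 3 bins:
  bin 1: 8 + 2 = 10
  bin 2: 6 + 5 = 11
  bin 3: 5 + 4 = 9
This matches the lower bound, so 3 is optimal.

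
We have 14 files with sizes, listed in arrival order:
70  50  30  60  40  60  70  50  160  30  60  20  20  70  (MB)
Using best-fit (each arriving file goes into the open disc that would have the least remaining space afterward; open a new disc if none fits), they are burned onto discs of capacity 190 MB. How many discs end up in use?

5

  70 → disc 1 (new)  [load 70/190]
  50 → disc 1  [load 120/190]
  30 → disc 1  [load 150/190]
  60 → disc 2 (new)  [load 60/190]
  40 → disc 1  [load 190/190]
  60 → disc 2  [load 120/190]
  70 → disc 2  [load 190/190]
  50 → disc 3 (new)  [load 50/190]
  160 → disc 4 (new)  [load 160/190]
  30 → disc 4  [load 190/190]
  60 → disc 3  [load 110/190]
  20 → disc 3  [load 130/190]
  20 → disc 3  [load 150/190]
  70 → disc 5 (new)  [load 70/190]
5 discs opened.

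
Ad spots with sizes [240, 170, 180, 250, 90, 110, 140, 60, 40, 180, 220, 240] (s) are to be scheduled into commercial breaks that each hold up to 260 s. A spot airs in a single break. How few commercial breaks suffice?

8

Total = 250 + 240 + 240 + 220 + 180 + 180 + 170 + 140 + 110 + 90 + 60 + 40 = 1920 s.
Lower bound: ⌈1920/260⌉ = 8 commercial breaks.
A packing using 8 commercial breaks:
  break 1: 250 = 250
  break 2: 240 = 240
  break 3: 240 = 240
  break 4: 220 + 40 = 260
  break 5: 180 + 60 = 240
  break 6: 180 = 180
  break 7: 170 + 90 = 260
  break 8: 140 + 110 = 250
This matches the lower bound, so 8 is optimal.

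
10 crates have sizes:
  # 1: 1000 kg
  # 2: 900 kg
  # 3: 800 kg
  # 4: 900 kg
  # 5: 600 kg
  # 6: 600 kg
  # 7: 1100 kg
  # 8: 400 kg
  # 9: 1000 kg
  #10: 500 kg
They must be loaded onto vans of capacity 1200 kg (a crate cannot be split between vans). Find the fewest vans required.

8

Total = 1100 + 1000 + 1000 + 900 + 900 + 800 + 600 + 600 + 500 + 400 = 7800 kg.
Lower bound: ⌈7800/1200⌉ = 7 vans.
A packing using 8 vans:
  van 1: 1100 = 1100
  van 2: 1000 = 1000
  van 3: 1000 = 1000
  van 4: 900 = 900
  van 5: 900 = 900
  van 6: 800 + 400 = 1200
  van 7: 600 + 600 = 1200
  van 8: 500 = 500
No arrangement into 7 vans stays within capacity, so 8 is optimal.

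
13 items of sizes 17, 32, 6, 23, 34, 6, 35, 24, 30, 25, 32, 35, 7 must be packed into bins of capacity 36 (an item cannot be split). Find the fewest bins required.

10

Total = 35 + 35 + 34 + 32 + 32 + 30 + 25 + 24 + 23 + 17 + 7 + 6 + 6 = 306.
Lower bound: ⌈306/36⌉ = 9 bins.
A packing using 10 bins:
  bin 1: 35 = 35
  bin 2: 35 = 35
  bin 3: 34 = 34
  bin 4: 32 = 32
  bin 5: 32 = 32
  bin 6: 30 + 6 = 36
  bin 7: 25 + 7 = 32
  bin 8: 24 + 6 = 30
  bin 9: 23 = 23
  bin 10: 17 = 17
No arrangement into 9 bins stays within capacity, so 10 is optimal.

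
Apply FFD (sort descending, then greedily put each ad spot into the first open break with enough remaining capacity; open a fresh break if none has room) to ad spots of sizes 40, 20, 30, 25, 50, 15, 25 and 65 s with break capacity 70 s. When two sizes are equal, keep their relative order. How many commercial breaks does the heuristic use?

Sorted descending: 65, 50, 40, 30, 25, 25, 20, 15.
  65 → break 1 (new)  [load 65/70]
  50 → break 2 (new)  [load 50/70]
  40 → break 3 (new)  [load 40/70]
  30 → break 3  [load 70/70]
  25 → break 4 (new)  [load 25/70]
  25 → break 4  [load 50/70]
  20 → break 2  [load 70/70]
  15 → break 4  [load 65/70]
4 commercial breaks opened.

4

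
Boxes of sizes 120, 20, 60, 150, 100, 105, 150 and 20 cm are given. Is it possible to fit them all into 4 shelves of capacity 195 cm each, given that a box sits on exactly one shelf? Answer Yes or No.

Total = 725 cm; ⌈725/195⌉ = 4.
5 boxes each exceed half the capacity and cannot share a shelf, forcing at least 5 shelves.
At least 5 shelves are required, but only 4 are allowed.

No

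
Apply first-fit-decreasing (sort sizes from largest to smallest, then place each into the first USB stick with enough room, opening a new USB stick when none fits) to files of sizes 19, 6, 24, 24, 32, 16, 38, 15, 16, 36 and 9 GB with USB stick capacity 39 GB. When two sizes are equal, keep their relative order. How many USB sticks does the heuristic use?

7

Sorted descending: 38, 36, 32, 24, 24, 19, 16, 16, 15, 9, 6.
  38 → USB stick 1 (new)  [load 38/39]
  36 → USB stick 2 (new)  [load 36/39]
  32 → USB stick 3 (new)  [load 32/39]
  24 → USB stick 4 (new)  [load 24/39]
  24 → USB stick 5 (new)  [load 24/39]
  19 → USB stick 6 (new)  [load 19/39]
  16 → USB stick 6  [load 35/39]
  16 → USB stick 7 (new)  [load 16/39]
  15 → USB stick 4  [load 39/39]
  9 → USB stick 5  [load 33/39]
  6 → USB stick 3  [load 38/39]
7 USB sticks opened.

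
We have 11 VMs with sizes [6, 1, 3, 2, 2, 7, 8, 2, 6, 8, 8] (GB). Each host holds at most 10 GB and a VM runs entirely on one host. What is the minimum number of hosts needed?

Total = 8 + 8 + 8 + 7 + 6 + 6 + 3 + 2 + 2 + 2 + 1 = 53 GB.
Lower bound: ⌈53/10⌉ = 6 hosts.
A packing using 6 hosts:
  host 1: 8 + 2 = 10
  host 2: 8 + 2 = 10
  host 3: 8 + 2 = 10
  host 4: 7 + 3 = 10
  host 5: 6 + 1 = 7
  host 6: 6 = 6
This matches the lower bound, so 6 is optimal.

6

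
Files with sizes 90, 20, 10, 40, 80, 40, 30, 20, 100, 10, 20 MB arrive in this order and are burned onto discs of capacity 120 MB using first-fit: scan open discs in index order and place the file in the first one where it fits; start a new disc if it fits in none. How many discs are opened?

4

  90 → disc 1 (new)  [load 90/120]
  20 → disc 1  [load 110/120]
  10 → disc 1  [load 120/120]
  40 → disc 2 (new)  [load 40/120]
  80 → disc 2  [load 120/120]
  40 → disc 3 (new)  [load 40/120]
  30 → disc 3  [load 70/120]
  20 → disc 3  [load 90/120]
  100 → disc 4 (new)  [load 100/120]
  10 → disc 3  [load 100/120]
  20 → disc 3  [load 120/120]
4 discs opened.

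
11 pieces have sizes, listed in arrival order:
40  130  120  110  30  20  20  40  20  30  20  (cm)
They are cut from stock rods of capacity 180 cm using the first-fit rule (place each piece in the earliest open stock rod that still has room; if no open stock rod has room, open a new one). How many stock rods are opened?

4

  40 → stock rod 1 (new)  [load 40/180]
  130 → stock rod 1  [load 170/180]
  120 → stock rod 2 (new)  [load 120/180]
  110 → stock rod 3 (new)  [load 110/180]
  30 → stock rod 2  [load 150/180]
  20 → stock rod 2  [load 170/180]
  20 → stock rod 3  [load 130/180]
  40 → stock rod 3  [load 170/180]
  20 → stock rod 4 (new)  [load 20/180]
  30 → stock rod 4  [load 50/180]
  20 → stock rod 4  [load 70/180]
4 stock rods opened.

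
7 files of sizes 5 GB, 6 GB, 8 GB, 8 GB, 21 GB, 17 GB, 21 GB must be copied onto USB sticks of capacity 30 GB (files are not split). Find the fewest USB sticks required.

3

Total = 21 + 21 + 17 + 8 + 8 + 6 + 5 = 86 GB.
Lower bound: ⌈86/30⌉ = 3 USB sticks.
A packing using 3 USB sticks:
  USB stick 1: 21 + 8 = 29
  USB stick 2: 21 + 8 = 29
  USB stick 3: 17 + 6 + 5 = 28
This matches the lower bound, so 3 is optimal.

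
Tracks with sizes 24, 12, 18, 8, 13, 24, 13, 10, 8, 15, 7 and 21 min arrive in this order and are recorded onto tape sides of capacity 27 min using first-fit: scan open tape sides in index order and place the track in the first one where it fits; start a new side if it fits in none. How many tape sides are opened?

  24 → side 1 (new)  [load 24/27]
  12 → side 2 (new)  [load 12/27]
  18 → side 3 (new)  [load 18/27]
  8 → side 2  [load 20/27]
  13 → side 4 (new)  [load 13/27]
  24 → side 5 (new)  [load 24/27]
  13 → side 4  [load 26/27]
  10 → side 6 (new)  [load 10/27]
  8 → side 3  [load 26/27]
  15 → side 6  [load 25/27]
  7 → side 2  [load 27/27]
  21 → side 7 (new)  [load 21/27]
7 tape sides opened.

7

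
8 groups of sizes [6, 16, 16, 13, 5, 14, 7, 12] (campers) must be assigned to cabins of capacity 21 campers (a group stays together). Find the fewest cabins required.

Total = 16 + 16 + 14 + 13 + 12 + 7 + 6 + 5 = 89 campers.
Lower bound: ⌈89/21⌉ = 5 cabins.
A packing using 5 cabins:
  cabin 1: 16 + 5 = 21
  cabin 2: 16 = 16
  cabin 3: 14 + 7 = 21
  cabin 4: 13 + 6 = 19
  cabin 5: 12 = 12
This matches the lower bound, so 5 is optimal.

5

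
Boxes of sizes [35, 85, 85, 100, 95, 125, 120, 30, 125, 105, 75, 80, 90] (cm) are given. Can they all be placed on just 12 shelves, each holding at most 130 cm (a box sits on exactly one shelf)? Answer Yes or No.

A valid assignment using 11 shelves:
  shelf 1: 125 = 125
  shelf 2: 125 = 125
  shelf 3: 120 = 120
  shelf 4: 105 = 105
  shelf 5: 100 + 30 = 130
  shelf 6: 95 + 35 = 130
  shelf 7: 90 = 90
  shelf 8: 85 = 85
  shelf 9: 85 = 85
  shelf 10: 80 = 80
  shelf 11: 75 = 75
That uses only 11 ≤ 12, so 12 shelves are enough.

Yes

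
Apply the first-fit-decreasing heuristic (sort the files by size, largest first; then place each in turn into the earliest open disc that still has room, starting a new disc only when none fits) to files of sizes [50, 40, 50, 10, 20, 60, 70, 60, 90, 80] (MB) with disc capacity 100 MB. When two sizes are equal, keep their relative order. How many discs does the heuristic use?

Sorted descending: 90, 80, 70, 60, 60, 50, 50, 40, 20, 10.
  90 → disc 1 (new)  [load 90/100]
  80 → disc 2 (new)  [load 80/100]
  70 → disc 3 (new)  [load 70/100]
  60 → disc 4 (new)  [load 60/100]
  60 → disc 5 (new)  [load 60/100]
  50 → disc 6 (new)  [load 50/100]
  50 → disc 6  [load 100/100]
  40 → disc 4  [load 100/100]
  20 → disc 2  [load 100/100]
  10 → disc 1  [load 100/100]
6 discs opened.

6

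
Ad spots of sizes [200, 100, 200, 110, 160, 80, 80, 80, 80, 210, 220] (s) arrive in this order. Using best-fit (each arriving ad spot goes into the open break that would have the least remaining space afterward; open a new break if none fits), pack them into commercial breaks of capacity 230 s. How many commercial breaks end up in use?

  200 → break 1 (new)  [load 200/230]
  100 → break 2 (new)  [load 100/230]
  200 → break 3 (new)  [load 200/230]
  110 → break 2  [load 210/230]
  160 → break 4 (new)  [load 160/230]
  80 → break 5 (new)  [load 80/230]
  80 → break 5  [load 160/230]
  80 → break 6 (new)  [load 80/230]
  80 → break 6  [load 160/230]
  210 → break 7 (new)  [load 210/230]
  220 → break 8 (new)  [load 220/230]
8 commercial breaks opened.

8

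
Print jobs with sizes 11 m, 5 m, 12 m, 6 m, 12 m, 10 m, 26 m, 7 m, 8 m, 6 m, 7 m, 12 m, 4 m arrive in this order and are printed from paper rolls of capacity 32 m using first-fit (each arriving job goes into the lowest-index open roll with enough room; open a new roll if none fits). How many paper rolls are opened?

  11 → roll 1 (new)  [load 11/32]
  5 → roll 1  [load 16/32]
  12 → roll 1  [load 28/32]
  6 → roll 2 (new)  [load 6/32]
  12 → roll 2  [load 18/32]
  10 → roll 2  [load 28/32]
  26 → roll 3 (new)  [load 26/32]
  7 → roll 4 (new)  [load 7/32]
  8 → roll 4  [load 15/32]
  6 → roll 3  [load 32/32]
  7 → roll 4  [load 22/32]
  12 → roll 5 (new)  [load 12/32]
  4 → roll 1  [load 32/32]
5 paper rolls opened.

5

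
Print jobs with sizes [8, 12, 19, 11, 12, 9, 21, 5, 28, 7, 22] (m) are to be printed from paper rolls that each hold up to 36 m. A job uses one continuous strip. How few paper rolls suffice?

5

Total = 28 + 22 + 21 + 19 + 12 + 12 + 11 + 9 + 8 + 7 + 5 = 154 m.
Lower bound: ⌈154/36⌉ = 5 paper rolls.
A packing using 5 paper rolls:
  roll 1: 28 + 8 = 36
  roll 2: 22 + 12 = 34
  roll 3: 21 + 12 = 33
  roll 4: 19 + 11 + 5 = 35
  roll 5: 9 + 7 = 16
This matches the lower bound, so 5 is optimal.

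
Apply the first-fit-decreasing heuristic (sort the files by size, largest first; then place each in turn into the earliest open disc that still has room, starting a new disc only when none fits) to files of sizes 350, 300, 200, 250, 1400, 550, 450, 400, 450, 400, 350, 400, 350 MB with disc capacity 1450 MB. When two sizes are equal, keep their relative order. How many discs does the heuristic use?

5

Sorted descending: 1400, 550, 450, 450, 400, 400, 400, 350, 350, 350, 300, 250, 200.
  1400 → disc 1 (new)  [load 1400/1450]
  550 → disc 2 (new)  [load 550/1450]
  450 → disc 2  [load 1000/1450]
  450 → disc 2  [load 1450/1450]
  400 → disc 3 (new)  [load 400/1450]
  400 → disc 3  [load 800/1450]
  400 → disc 3  [load 1200/1450]
  350 → disc 4 (new)  [load 350/1450]
  350 → disc 4  [load 700/1450]
  350 → disc 4  [load 1050/1450]
  300 → disc 4  [load 1350/1450]
  250 → disc 3  [load 1450/1450]
  200 → disc 5 (new)  [load 200/1450]
5 discs opened.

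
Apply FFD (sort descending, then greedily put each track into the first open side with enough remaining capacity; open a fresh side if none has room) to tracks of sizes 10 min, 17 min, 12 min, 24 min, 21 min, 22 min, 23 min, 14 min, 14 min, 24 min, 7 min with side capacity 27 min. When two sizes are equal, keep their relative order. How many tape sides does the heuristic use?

Sorted descending: 24, 24, 23, 22, 21, 17, 14, 14, 12, 10, 7.
  24 → side 1 (new)  [load 24/27]
  24 → side 2 (new)  [load 24/27]
  23 → side 3 (new)  [load 23/27]
  22 → side 4 (new)  [load 22/27]
  21 → side 5 (new)  [load 21/27]
  17 → side 6 (new)  [load 17/27]
  14 → side 7 (new)  [load 14/27]
  14 → side 8 (new)  [load 14/27]
  12 → side 7  [load 26/27]
  10 → side 6  [load 27/27]
  7 → side 8  [load 21/27]
8 tape sides opened.

8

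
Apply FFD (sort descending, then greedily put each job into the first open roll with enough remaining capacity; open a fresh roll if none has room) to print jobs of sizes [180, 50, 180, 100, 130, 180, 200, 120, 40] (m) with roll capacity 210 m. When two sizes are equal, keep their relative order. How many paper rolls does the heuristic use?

Sorted descending: 200, 180, 180, 180, 130, 120, 100, 50, 40.
  200 → roll 1 (new)  [load 200/210]
  180 → roll 2 (new)  [load 180/210]
  180 → roll 3 (new)  [load 180/210]
  180 → roll 4 (new)  [load 180/210]
  130 → roll 5 (new)  [load 130/210]
  120 → roll 6 (new)  [load 120/210]
  100 → roll 7 (new)  [load 100/210]
  50 → roll 5  [load 180/210]
  40 → roll 6  [load 160/210]
7 paper rolls opened.

7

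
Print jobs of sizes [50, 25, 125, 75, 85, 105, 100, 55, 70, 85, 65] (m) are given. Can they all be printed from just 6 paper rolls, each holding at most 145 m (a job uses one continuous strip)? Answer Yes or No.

No

Total = 840 m; ⌈840/145⌉ = 6.
The bound of 6 does not rule out 6, but exhaustive search shows no assignment into 6 paper rolls of capacity 145 m exists — the minimum is 7.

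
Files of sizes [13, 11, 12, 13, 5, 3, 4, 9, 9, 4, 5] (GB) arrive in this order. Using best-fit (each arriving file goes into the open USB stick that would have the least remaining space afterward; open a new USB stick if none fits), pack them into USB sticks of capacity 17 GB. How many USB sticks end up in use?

  13 → USB stick 1 (new)  [load 13/17]
  11 → USB stick 2 (new)  [load 11/17]
  12 → USB stick 3 (new)  [load 12/17]
  13 → USB stick 4 (new)  [load 13/17]
  5 → USB stick 3  [load 17/17]
  3 → USB stick 1  [load 16/17]
  4 → USB stick 4  [load 17/17]
  9 → USB stick 5 (new)  [load 9/17]
  9 → USB stick 6 (new)  [load 9/17]
  4 → USB stick 2  [load 15/17]
  5 → USB stick 5  [load 14/17]
6 USB sticks opened.

6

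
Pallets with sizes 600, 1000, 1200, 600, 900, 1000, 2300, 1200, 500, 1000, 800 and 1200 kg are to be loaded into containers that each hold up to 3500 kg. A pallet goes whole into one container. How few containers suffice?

Total = 2300 + 1200 + 1200 + 1200 + 1000 + 1000 + 1000 + 900 + 800 + 600 + 600 + 500 = 12300 kg.
Lower bound: ⌈12300/3500⌉ = 4 containers.
A packing using 4 containers:
  container 1: 2300 + 1200 = 3500
  container 2: 1200 + 1200 + 1000 = 3400
  container 3: 1000 + 1000 + 900 + 600 = 3500
  container 4: 800 + 600 + 500 = 1900
This matches the lower bound, so 4 is optimal.

4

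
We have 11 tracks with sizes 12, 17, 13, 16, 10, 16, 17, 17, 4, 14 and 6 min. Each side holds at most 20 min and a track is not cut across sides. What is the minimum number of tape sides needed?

9

Total = 17 + 17 + 17 + 16 + 16 + 14 + 13 + 12 + 10 + 6 + 4 = 142 min.
Lower bound: ⌈142/20⌉ = 8 tape sides.
A packing using 9 tape sides:
  side 1: 17 = 17
  side 2: 17 = 17
  side 3: 17 = 17
  side 4: 16 + 4 = 20
  side 5: 16 = 16
  side 6: 14 + 6 = 20
  side 7: 13 = 13
  side 8: 12 = 12
  side 9: 10 = 10
No arrangement into 8 tape sides stays within capacity, so 9 is optimal.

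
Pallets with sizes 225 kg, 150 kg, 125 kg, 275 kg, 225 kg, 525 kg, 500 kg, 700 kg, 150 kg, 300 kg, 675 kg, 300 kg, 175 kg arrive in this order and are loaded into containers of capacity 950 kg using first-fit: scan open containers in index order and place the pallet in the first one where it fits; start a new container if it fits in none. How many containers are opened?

  225 → container 1 (new)  [load 225/950]
  150 → container 1  [load 375/950]
  125 → container 1  [load 500/950]
  275 → container 1  [load 775/950]
  225 → container 2 (new)  [load 225/950]
  525 → container 2  [load 750/950]
  500 → container 3 (new)  [load 500/950]
  700 → container 4 (new)  [load 700/950]
  150 → container 1  [load 925/950]
  300 → container 3  [load 800/950]
  675 → container 5 (new)  [load 675/950]
  300 → container 6 (new)  [load 300/950]
  175 → container 2  [load 925/950]
6 containers opened.

6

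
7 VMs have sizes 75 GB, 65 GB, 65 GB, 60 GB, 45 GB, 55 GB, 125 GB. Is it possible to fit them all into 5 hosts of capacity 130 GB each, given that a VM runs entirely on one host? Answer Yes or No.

Yes

A valid assignment using 4 hosts:
  host 1: 125 = 125
  host 2: 75 + 55 = 130
  host 3: 65 + 65 = 130
  host 4: 60 + 45 = 105
That uses only 4 ≤ 5, so 5 hosts are enough.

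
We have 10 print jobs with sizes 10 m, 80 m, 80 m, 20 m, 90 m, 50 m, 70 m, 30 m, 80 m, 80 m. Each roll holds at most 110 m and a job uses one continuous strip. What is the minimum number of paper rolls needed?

7

Total = 90 + 80 + 80 + 80 + 80 + 70 + 50 + 30 + 20 + 10 = 590 m.
Lower bound: ⌈590/110⌉ = 6 paper rolls.
A packing using 7 paper rolls:
  roll 1: 90 + 20 = 110
  roll 2: 80 + 30 = 110
  roll 3: 80 + 10 = 90
  roll 4: 80 = 80
  roll 5: 80 = 80
  roll 6: 70 = 70
  roll 7: 50 = 50
No arrangement into 6 paper rolls stays within capacity, so 7 is optimal.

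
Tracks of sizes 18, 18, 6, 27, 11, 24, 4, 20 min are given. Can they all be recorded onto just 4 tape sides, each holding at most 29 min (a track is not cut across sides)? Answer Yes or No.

No

Total = 128 min; ⌈128/29⌉ = 5.
At least 5 tape sides are required, but only 4 are allowed.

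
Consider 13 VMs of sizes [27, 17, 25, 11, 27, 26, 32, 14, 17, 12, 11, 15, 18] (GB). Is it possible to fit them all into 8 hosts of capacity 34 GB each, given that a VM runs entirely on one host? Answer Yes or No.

No

Total = 252 GB; ⌈252/34⌉ = 8.
The bound of 8 does not rule out 8, but exhaustive search shows no assignment into 8 hosts of capacity 34 GB exists — the minimum is 9.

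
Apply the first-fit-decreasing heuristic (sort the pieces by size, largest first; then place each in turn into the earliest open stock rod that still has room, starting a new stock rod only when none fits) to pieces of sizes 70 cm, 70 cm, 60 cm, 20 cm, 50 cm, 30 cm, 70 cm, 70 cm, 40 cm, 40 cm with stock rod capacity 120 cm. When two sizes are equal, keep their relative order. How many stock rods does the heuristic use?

Sorted descending: 70, 70, 70, 70, 60, 50, 40, 40, 30, 20.
  70 → stock rod 1 (new)  [load 70/120]
  70 → stock rod 2 (new)  [load 70/120]
  70 → stock rod 3 (new)  [load 70/120]
  70 → stock rod 4 (new)  [load 70/120]
  60 → stock rod 5 (new)  [load 60/120]
  50 → stock rod 1  [load 120/120]
  40 → stock rod 2  [load 110/120]
  40 → stock rod 3  [load 110/120]
  30 → stock rod 4  [load 100/120]
  20 → stock rod 4  [load 120/120]
5 stock rods opened.

5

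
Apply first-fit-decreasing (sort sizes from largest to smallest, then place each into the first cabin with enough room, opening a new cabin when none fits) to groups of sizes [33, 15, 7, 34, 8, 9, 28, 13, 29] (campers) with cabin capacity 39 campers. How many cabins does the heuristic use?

Sorted descending: 34, 33, 29, 28, 15, 13, 9, 8, 7.
  34 → cabin 1 (new)  [load 34/39]
  33 → cabin 2 (new)  [load 33/39]
  29 → cabin 3 (new)  [load 29/39]
  28 → cabin 4 (new)  [load 28/39]
  15 → cabin 5 (new)  [load 15/39]
  13 → cabin 5  [load 28/39]
  9 → cabin 3  [load 38/39]
  8 → cabin 4  [load 36/39]
  7 → cabin 5  [load 35/39]
5 cabins opened.

5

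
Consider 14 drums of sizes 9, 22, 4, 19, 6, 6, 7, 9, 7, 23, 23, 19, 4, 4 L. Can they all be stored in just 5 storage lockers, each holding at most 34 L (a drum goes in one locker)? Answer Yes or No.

Yes

A valid assignment using 5 storage lockers:
  locker 1: 23 + 9 = 32
  locker 2: 23 + 9 = 32
  locker 3: 22 + 7 + 4 = 33
  locker 4: 19 + 7 + 6 = 32
  locker 5: 19 + 6 + 4 + 4 = 33
Every load is within 34 L, so 5 storage lockers suffice.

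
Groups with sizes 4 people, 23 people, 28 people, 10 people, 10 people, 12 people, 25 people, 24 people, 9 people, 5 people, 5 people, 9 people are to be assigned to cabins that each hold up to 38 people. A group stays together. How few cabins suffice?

Total = 28 + 25 + 24 + 23 + 12 + 10 + 10 + 9 + 9 + 5 + 5 + 4 = 164 people.
Lower bound: ⌈164/38⌉ = 5 cabins.
A packing using 5 cabins:
  cabin 1: 28 + 10 = 38
  cabin 2: 25 + 12 = 37
  cabin 3: 24 + 10 + 4 = 38
  cabin 4: 23 + 9 + 5 = 37
  cabin 5: 9 + 5 = 14
This matches the lower bound, so 5 is optimal.

5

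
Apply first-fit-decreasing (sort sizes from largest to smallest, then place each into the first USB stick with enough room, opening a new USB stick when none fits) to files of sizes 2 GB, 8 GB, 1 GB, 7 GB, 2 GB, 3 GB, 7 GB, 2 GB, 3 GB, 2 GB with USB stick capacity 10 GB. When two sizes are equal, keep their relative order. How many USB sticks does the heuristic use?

Sorted descending: 8, 7, 7, 3, 3, 2, 2, 2, 2, 1.
  8 → USB stick 1 (new)  [load 8/10]
  7 → USB stick 2 (new)  [load 7/10]
  7 → USB stick 3 (new)  [load 7/10]
  3 → USB stick 2  [load 10/10]
  3 → USB stick 3  [load 10/10]
  2 → USB stick 1  [load 10/10]
  2 → USB stick 4 (new)  [load 2/10]
  2 → USB stick 4  [load 4/10]
  2 → USB stick 4  [load 6/10]
  1 → USB stick 4  [load 7/10]
4 USB sticks opened.

4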